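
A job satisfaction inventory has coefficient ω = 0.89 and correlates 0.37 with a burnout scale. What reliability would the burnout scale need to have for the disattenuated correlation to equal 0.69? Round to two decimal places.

0.32

r_true = r_obs / √(r_xx · r_yy) ⇒ 0.69 = 0.37 / √(0.89 · r_yy).
√(0.89 · r_yy) = 0.37 / 0.69 = 0.5362; 0.89 · r_yy = 0.2875; r_yy = 0.2875 / 0.89 ≈ 0.32.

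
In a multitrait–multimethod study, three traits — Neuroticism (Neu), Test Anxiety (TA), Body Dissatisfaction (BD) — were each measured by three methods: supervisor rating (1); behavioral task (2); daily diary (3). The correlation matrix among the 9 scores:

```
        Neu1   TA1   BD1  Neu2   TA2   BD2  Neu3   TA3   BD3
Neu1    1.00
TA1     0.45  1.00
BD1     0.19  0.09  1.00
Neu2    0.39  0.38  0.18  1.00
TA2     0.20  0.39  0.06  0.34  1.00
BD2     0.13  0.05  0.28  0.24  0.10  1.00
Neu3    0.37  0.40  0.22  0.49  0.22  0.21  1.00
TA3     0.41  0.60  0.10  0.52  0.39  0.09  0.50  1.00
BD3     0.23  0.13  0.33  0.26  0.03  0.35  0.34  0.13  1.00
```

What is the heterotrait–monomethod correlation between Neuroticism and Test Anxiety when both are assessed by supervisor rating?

Different traits, same method: r(Neu1, TA1) = 0.45.

0.45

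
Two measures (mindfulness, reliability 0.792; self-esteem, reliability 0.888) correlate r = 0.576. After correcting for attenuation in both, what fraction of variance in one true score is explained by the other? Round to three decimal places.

Disattenuated r = 0.576 / √(0.792 × 0.888) = 0.576 / 0.8386 = 0.6869.
Shared true-score variance = 0.6869² = 0.4718 ≈ 0.472.

0.472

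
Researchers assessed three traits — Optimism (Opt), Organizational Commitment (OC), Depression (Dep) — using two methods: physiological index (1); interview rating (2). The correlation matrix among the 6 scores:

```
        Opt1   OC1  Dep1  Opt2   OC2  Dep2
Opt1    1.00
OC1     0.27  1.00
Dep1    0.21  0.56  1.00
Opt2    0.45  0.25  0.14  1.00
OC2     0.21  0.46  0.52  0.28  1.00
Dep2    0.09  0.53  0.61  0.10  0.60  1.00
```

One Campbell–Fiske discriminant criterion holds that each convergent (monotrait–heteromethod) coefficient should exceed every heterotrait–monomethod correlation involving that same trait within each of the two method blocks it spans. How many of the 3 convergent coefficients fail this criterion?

1

Checking each validity diagonal entry against its comparison values:
Opt (methods 1·2): 0.45 vs {0.27, 0.28, 0.21, 0.10} → pass.
OC (methods 1·2): 0.46 vs {0.27, 0.28, 0.56, 0.60} → fail.
Dep (methods 1·2): 0.61 vs {0.21, 0.10, 0.56, 0.60} → pass.
1 of 3 fail.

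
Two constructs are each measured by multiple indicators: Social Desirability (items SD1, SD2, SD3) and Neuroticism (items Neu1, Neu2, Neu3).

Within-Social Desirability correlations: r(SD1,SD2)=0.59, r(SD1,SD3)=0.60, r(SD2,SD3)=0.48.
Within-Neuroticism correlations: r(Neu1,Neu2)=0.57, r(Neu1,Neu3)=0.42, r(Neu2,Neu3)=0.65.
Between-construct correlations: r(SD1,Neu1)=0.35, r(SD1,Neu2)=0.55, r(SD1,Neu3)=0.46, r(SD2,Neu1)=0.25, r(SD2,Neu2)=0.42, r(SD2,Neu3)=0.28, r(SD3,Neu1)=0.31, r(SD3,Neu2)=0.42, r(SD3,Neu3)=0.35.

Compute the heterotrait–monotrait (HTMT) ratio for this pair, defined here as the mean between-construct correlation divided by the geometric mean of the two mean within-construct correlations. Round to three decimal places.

0.683

Mean between = 3.39/9 = 0.3767.
Mean within-SD = 1.67/3 = 0.5567; mean within-Neu = 1.64/3 = 0.5467.
Geometric mean = √(0.5567 × 0.5467) = 0.5517.
HTMT = 0.3767 / 0.5517 = 0.683.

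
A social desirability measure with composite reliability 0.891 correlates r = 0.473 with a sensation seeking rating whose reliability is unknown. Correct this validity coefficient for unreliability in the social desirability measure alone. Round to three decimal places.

0.501

Single correction: r_c = r_obs / √r_xx = 0.473 / √0.891 = 0.473 / 0.9439 ≈ 0.501.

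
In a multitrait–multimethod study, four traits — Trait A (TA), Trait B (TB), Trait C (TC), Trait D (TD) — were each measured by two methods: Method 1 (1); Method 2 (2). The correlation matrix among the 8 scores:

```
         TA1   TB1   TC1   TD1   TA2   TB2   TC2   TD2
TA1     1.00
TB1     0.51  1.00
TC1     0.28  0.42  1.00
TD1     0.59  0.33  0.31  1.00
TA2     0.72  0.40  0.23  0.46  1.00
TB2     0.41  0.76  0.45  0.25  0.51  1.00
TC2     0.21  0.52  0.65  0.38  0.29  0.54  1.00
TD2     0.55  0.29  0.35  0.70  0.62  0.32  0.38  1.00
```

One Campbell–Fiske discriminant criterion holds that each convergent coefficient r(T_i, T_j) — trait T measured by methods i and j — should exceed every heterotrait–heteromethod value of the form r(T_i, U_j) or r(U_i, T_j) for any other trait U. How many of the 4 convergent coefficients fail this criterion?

Convergent coefficients and their comparison sets:
TA (methods 1·2): 0.72 vs {0.41, 0.40, 0.21, 0.23, 0.55, 0.46} → pass.
TB (methods 1·2): 0.76 vs {0.40, 0.41, 0.52, 0.45, 0.29, 0.25} → pass.
TC (methods 1·2): 0.65 vs {0.23, 0.21, 0.45, 0.52, 0.35, 0.38} → pass.
TD (methods 1·2): 0.70 vs {0.46, 0.55, 0.25, 0.29, 0.38, 0.35} → pass.
0 of 4 fail.

0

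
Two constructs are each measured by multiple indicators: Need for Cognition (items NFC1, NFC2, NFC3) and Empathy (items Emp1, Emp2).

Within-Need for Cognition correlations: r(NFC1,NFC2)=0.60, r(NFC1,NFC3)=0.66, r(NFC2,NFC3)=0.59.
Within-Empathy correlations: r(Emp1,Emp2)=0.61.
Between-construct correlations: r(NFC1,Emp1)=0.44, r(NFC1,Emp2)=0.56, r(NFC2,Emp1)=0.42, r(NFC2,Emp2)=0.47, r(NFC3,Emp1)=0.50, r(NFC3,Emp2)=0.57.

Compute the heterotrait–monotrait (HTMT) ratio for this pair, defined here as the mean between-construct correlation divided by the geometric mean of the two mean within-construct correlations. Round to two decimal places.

Mean between = 2.96/6 = 0.4933.
Mean within-NFC = 1.85/3 = 0.6167; mean within-Emp = 0.61/1 = 0.6100.
Geometric mean = √(0.6167 × 0.6100) = 0.6133.
HTMT = 0.4933 / 0.6133 = 0.80.

0.80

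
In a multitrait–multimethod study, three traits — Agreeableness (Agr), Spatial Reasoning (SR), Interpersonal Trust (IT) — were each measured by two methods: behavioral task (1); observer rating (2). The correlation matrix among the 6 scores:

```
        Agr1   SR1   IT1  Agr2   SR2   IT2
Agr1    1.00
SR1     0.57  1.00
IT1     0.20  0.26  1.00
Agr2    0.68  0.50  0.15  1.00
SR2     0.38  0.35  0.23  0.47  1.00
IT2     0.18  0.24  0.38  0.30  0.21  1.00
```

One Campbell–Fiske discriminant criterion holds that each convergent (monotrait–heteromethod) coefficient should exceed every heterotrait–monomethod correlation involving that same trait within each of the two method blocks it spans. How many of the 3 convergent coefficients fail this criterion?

1

Convergent coefficients and their comparison sets:
Agr (methods 1·2): 0.68 vs {0.57, 0.47, 0.20, 0.30} → pass.
SR (methods 1·2): 0.35 vs {0.57, 0.47, 0.26, 0.21} → fail.
IT (methods 1·2): 0.38 vs {0.20, 0.30, 0.26, 0.21} → pass.
1 of 3 fail.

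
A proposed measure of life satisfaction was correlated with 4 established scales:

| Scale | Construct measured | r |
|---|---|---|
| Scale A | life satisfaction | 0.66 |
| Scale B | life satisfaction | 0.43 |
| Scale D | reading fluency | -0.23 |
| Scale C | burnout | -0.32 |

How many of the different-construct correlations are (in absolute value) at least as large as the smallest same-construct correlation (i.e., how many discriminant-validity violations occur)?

Convergent (same construct = life satisfaction): Scale A, Scale B.
Smallest convergent = 0.43. Discriminant |r|: 0.23, 0.32; count ≥ 0.43 → 0.

0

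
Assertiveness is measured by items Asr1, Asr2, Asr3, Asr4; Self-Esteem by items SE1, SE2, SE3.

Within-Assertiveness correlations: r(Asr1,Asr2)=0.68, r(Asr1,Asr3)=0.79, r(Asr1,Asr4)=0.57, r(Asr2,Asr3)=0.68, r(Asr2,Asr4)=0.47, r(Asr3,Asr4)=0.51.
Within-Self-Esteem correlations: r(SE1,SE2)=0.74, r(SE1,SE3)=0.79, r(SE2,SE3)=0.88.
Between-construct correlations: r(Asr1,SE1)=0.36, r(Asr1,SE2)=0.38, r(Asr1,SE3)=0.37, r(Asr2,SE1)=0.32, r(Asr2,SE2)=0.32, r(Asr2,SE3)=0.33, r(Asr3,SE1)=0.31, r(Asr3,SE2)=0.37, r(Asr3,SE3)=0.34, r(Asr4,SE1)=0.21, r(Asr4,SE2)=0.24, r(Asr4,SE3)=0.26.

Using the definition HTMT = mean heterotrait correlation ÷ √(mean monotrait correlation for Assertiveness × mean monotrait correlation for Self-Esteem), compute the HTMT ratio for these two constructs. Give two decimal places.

0.45

Between-construct mean = 3.81/12 = 0.3175.
Mean within-Asr = 3.70/6 = 0.6167; mean within-SE = 2.41/3 = 0.8033.
Geometric mean = √(0.6167 × 0.8033) = 0.7038.
HTMT = 0.3175 / 0.7038 = 0.45.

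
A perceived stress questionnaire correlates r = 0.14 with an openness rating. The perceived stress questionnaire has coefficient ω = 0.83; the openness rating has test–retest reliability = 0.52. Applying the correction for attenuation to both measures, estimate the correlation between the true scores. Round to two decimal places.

0.21

r_true = r_obs / √(r_xx · r_yy) = 0.14 / √(0.83 × 0.52) = 0.14 / √0.4316 = 0.14 / 0.6570 ≈ 0.21.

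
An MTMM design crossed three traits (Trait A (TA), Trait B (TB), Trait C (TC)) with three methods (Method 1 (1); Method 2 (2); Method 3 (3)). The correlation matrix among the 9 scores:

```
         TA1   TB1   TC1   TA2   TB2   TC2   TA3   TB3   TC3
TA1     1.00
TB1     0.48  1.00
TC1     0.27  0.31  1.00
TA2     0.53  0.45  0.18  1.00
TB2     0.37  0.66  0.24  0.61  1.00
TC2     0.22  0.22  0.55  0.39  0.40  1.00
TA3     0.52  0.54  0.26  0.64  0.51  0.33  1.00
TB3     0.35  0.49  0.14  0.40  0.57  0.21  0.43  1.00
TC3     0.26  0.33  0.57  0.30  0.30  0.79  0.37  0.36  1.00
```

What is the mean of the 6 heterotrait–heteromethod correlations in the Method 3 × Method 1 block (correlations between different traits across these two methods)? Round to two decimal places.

0.31

HTHM values (method 3 × method 1): 0.54, 0.26, 0.35, 0.14, 0.26, 0.33; mean = 1.88/6 = 0.31.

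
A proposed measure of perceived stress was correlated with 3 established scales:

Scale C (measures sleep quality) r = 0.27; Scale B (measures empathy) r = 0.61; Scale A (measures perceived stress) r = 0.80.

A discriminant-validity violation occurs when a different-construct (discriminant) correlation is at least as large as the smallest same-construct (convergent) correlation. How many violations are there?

Convergent (same construct = perceived stress): Scale A.
Smallest convergent = 0.80. Discriminant values: 0.27, 0.61; count ≥ 0.80 → 0.

0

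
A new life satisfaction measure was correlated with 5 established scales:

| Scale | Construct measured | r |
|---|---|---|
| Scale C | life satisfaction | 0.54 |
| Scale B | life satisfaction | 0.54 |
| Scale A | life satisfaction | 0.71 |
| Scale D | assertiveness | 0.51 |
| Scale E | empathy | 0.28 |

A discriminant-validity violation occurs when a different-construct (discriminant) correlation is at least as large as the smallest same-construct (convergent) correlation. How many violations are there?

Convergent (same construct = life satisfaction): Scale C, Scale B, Scale A.
Smallest convergent = 0.54. Discriminant values: 0.51, 0.28; count ≥ 0.54 → 0.

0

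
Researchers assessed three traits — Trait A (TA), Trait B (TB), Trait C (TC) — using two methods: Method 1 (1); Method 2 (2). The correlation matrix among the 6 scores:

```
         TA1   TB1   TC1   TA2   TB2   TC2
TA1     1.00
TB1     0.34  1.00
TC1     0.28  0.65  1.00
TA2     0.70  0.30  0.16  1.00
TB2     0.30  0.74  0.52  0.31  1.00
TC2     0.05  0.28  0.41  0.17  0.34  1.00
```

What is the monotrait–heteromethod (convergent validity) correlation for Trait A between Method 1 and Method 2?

0.70

Same trait (TA), different methods: r(TA1, TA2) = 0.70.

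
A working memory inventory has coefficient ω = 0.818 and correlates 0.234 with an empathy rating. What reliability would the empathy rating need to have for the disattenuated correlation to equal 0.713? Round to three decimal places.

r_true = r_obs / √(r_xx · r_yy) ⇒ 0.713 = 0.234 / √(0.818 · r_yy).
√(0.818 · r_yy) = 0.234 / 0.713 = 0.3282; 0.818 · r_yy = 0.1077; r_yy = 0.1077 / 0.818 ≈ 0.132.

0.132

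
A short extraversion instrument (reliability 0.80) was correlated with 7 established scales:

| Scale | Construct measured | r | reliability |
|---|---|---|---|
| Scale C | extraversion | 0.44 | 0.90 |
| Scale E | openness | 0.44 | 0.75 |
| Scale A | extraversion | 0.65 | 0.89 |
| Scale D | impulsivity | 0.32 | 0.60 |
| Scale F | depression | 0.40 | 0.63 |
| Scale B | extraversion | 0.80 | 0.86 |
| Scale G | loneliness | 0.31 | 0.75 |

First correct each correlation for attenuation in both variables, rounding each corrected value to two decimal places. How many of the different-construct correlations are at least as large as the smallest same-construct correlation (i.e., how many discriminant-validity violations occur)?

Disattenuated r (r / √(r_scale · r_new)):
  Scale C (conv): 0.44 / √(0.90·0.80) = 0.52
  Scale E (disc): 0.44 / √(0.75·0.80) = 0.57
  Scale A (conv): 0.65 / √(0.89·0.80) = 0.77
  Scale D (disc): 0.32 / √(0.60·0.80) = 0.46
  Scale F (disc): 0.40 / √(0.63·0.80) = 0.56
  Scale B (conv): 0.80 / √(0.86·0.80) = 0.96
  Scale G (disc): 0.31 / √(0.75·0.80) = 0.40
Smallest convergent = 0.52. Discriminant values: 0.57, 0.46, 0.56, 0.40; count ≥ 0.52 → 2.

2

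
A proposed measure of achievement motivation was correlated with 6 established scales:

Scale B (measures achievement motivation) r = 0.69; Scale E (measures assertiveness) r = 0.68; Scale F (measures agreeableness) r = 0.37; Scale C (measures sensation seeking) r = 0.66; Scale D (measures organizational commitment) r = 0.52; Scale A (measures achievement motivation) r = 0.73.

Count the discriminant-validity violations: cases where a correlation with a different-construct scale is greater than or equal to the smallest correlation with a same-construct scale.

0

Convergent (same construct = achievement motivation): Scale B, Scale A.
Smallest convergent = 0.69. Discriminant values: 0.68, 0.37, 0.66, 0.52; count ≥ 0.69 → 0.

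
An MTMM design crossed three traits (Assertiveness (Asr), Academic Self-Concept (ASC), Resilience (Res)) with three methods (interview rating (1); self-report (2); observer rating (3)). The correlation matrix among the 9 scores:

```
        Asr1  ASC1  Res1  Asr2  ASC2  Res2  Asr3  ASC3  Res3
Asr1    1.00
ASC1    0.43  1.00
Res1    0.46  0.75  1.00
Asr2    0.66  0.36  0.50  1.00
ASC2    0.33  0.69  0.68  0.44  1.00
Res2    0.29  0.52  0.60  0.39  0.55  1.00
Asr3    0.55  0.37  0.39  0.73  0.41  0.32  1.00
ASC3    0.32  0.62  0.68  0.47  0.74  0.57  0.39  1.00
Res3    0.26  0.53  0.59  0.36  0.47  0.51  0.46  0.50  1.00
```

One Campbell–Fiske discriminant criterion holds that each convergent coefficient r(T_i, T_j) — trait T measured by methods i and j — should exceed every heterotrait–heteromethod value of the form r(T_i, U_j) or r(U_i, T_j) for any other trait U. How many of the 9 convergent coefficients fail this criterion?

Checking each validity diagonal entry against its comparison values:
Asr (methods 1·2): 0.66 vs {0.33, 0.36, 0.29, 0.50} → pass.
Asr (methods 1·3): 0.55 vs {0.32, 0.37, 0.26, 0.39} → pass.
Asr (methods 2·3): 0.73 vs {0.47, 0.41, 0.36, 0.32} → pass.
ASC (methods 1·2): 0.69 vs {0.36, 0.33, 0.52, 0.68} → pass.
ASC (methods 1·3): 0.62 vs {0.37, 0.32, 0.53, 0.68} → fail.
ASC (methods 2·3): 0.74 vs {0.41, 0.47, 0.47, 0.57} → pass.
Res (methods 1·2): 0.60 vs {0.50, 0.29, 0.68, 0.52} → fail.
Res (methods 1·3): 0.59 vs {0.39, 0.26, 0.68, 0.53} → fail.
Res (methods 2·3): 0.51 vs {0.32, 0.36, 0.57, 0.47} → fail.
4 of 9 fail.

4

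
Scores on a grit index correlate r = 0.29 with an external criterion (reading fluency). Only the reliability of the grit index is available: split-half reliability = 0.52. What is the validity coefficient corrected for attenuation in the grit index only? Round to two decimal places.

0.40

Single correction: r_c = r_obs / √r_xx = 0.29 / √0.52 = 0.29 / 0.7211 ≈ 0.40.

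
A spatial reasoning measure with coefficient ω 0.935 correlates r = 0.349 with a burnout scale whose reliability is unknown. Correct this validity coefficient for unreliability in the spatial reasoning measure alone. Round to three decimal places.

Single correction: r_c = r_obs / √r_xx = 0.349 / √0.935 = 0.349 / 0.9670 ≈ 0.361.

0.361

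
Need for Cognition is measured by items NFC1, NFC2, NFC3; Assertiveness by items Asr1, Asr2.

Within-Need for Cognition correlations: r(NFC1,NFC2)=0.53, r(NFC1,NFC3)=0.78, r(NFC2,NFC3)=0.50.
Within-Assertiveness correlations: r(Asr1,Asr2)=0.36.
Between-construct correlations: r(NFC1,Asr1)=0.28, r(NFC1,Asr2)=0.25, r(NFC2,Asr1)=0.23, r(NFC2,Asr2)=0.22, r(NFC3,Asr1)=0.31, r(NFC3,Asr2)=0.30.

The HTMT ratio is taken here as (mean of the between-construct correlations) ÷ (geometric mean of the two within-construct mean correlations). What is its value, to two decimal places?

Mean heterotrait r = 1.59/6 = 0.2650.
Mean within-NFC = 1.81/3 = 0.6033; mean within-Asr = 0.36/1 = 0.3600.
Geometric mean = √(0.6033 × 0.3600) = 0.4660.
HTMT = 0.2650 / 0.4660 = 0.57.

0.57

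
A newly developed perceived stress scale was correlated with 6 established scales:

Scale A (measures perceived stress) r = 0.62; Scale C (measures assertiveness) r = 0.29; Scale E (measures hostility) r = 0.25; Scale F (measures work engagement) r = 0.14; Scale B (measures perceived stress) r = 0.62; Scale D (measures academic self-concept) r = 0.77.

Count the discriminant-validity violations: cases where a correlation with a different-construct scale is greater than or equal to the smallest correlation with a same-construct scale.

Convergent (same construct = perceived stress): Scale A, Scale B.
Smallest convergent = 0.62. Discriminant values: 0.29, 0.25, 0.14, 0.77; count ≥ 0.62 → 1.

1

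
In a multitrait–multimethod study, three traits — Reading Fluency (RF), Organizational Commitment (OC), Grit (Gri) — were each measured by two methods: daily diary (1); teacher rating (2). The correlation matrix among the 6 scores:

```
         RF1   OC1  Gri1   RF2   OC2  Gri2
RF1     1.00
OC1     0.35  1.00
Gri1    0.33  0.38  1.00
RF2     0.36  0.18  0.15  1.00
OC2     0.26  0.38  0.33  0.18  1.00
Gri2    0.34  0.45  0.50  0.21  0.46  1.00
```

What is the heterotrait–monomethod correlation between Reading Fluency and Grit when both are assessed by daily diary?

0.33

Different traits, same method: r(RF1, Gri1) = 0.33.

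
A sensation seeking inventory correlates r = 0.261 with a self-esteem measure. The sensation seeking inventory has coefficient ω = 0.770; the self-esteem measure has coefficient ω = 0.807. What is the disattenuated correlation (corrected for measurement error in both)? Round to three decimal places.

0.331

r_true = r_obs / √(r_xx · r_yy) = 0.261 / √(0.770 × 0.807) = 0.261 / √0.621390 = 0.261 / 0.7883 ≈ 0.331.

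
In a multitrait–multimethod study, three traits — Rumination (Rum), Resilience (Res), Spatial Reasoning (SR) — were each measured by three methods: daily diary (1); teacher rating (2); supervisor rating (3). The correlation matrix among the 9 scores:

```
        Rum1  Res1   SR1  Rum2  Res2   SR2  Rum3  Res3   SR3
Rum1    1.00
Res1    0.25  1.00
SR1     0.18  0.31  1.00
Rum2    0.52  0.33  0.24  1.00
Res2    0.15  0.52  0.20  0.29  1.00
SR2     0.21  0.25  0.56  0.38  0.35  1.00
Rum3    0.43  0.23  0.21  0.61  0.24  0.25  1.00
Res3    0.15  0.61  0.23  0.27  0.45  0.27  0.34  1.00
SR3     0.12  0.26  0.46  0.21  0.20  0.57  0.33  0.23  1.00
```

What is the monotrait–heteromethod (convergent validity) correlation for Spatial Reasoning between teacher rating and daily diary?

Same trait (SR), different methods: r(SR2, SR1) = 0.56.

0.56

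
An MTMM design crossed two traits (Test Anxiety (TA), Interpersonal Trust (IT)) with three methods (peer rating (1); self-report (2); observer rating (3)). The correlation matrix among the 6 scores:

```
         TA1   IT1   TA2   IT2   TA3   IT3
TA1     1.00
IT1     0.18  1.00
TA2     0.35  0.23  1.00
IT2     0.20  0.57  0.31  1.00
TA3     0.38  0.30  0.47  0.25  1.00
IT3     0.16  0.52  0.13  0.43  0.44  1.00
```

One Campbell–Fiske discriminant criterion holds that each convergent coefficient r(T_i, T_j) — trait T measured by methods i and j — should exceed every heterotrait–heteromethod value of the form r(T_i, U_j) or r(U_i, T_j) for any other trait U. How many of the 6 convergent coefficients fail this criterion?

0

Convergent coefficients and their comparison sets:
TA (methods 1·2): 0.35 vs {0.20, 0.23} → pass.
TA (methods 1·3): 0.38 vs {0.16, 0.30} → pass.
TA (methods 2·3): 0.47 vs {0.13, 0.25} → pass.
IT (methods 1·2): 0.57 vs {0.23, 0.20} → pass.
IT (methods 1·3): 0.52 vs {0.30, 0.16} → pass.
IT (methods 2·3): 0.43 vs {0.25, 0.13} → pass.
0 of 6 fail.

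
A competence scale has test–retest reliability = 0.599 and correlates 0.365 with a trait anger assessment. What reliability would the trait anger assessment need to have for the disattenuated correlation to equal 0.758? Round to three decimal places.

r_true = r_obs / √(r_xx · r_yy) ⇒ 0.758 = 0.365 / √(0.599 · r_yy).
√(0.599 · r_yy) = 0.365 / 0.758 = 0.4815; 0.599 · r_yy = 0.2318; r_yy = 0.2318 / 0.599 ≈ 0.387.

0.387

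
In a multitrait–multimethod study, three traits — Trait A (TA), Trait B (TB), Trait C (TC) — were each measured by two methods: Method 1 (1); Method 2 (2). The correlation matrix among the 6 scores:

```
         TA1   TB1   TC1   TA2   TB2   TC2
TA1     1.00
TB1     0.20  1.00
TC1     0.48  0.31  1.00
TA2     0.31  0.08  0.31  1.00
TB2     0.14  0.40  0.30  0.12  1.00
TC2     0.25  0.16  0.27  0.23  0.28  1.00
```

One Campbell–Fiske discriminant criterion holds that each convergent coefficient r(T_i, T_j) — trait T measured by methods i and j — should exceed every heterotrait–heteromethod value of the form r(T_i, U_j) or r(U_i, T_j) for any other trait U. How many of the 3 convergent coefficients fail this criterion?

Checking each validity diagonal entry against its comparison values:
TA (methods 1·2): 0.31 vs {0.14, 0.08, 0.25, 0.31} → fail.
TB (methods 1·2): 0.40 vs {0.08, 0.14, 0.16, 0.30} → pass.
TC (methods 1·2): 0.27 vs {0.31, 0.25, 0.30, 0.16} → fail.
2 of 3 fail.

2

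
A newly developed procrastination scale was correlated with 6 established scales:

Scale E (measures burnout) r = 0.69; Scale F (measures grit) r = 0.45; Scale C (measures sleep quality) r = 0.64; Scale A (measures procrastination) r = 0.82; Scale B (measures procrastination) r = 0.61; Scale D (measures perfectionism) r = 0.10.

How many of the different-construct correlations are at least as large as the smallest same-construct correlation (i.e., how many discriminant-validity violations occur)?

2

Convergent (same construct = procrastination): Scale A, Scale B.
Smallest convergent = 0.61. Discriminant values: 0.69, 0.45, 0.64, 0.10; count ≥ 0.61 → 2.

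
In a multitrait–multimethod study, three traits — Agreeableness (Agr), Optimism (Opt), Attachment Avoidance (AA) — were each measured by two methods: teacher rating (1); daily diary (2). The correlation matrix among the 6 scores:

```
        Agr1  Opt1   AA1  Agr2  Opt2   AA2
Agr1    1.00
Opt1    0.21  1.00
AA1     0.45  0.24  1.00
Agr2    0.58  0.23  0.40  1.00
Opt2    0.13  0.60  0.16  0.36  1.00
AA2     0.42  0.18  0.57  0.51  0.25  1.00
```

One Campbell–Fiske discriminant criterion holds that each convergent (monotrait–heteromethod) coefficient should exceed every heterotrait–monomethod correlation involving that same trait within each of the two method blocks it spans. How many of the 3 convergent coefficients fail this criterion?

Checking each validity diagonal entry against its comparison values:
Agr (methods 1·2): 0.58 vs {0.21, 0.36, 0.45, 0.51} → pass.
Opt (methods 1·2): 0.60 vs {0.21, 0.36, 0.24, 0.25} → pass.
AA (methods 1·2): 0.57 vs {0.45, 0.51, 0.24, 0.25} → pass.
0 of 3 fail.

0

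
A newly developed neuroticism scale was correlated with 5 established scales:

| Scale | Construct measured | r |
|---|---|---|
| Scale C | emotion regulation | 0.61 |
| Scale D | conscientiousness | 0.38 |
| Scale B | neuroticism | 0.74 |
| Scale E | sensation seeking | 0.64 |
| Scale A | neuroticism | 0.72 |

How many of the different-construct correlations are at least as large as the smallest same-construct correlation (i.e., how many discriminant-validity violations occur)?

0

Convergent (same construct = neuroticism): Scale B, Scale A.
Smallest convergent = 0.72. Discriminant values: 0.61, 0.38, 0.64; count ≥ 0.72 → 0.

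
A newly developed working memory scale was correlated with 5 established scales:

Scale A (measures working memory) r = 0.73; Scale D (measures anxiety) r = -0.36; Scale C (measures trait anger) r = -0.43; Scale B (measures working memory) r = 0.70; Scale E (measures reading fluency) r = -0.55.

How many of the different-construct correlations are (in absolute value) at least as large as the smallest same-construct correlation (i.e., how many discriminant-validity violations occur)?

0

Convergent (same construct = working memory): Scale A, Scale B.
Smallest convergent = 0.70. Discriminant |r|: 0.36, 0.43, 0.55; count ≥ 0.70 → 0.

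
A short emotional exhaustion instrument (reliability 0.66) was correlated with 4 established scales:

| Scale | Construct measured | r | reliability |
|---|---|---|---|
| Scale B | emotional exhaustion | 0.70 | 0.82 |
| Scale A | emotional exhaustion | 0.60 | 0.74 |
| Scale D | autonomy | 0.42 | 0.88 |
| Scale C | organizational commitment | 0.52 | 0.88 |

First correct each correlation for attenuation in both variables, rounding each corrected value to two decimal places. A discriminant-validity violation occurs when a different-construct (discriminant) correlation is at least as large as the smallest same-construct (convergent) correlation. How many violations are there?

0

Disattenuated r (r / √(r_scale · r_new)):
  Scale B (conv): 0.70 / √(0.82·0.66) = 0.95
  Scale A (conv): 0.60 / √(0.74·0.66) = 0.86
  Scale D (disc): 0.42 / √(0.88·0.66) = 0.55
  Scale C (disc): 0.52 / √(0.88·0.66) = 0.68
Smallest convergent = 0.86. Discriminant values: 0.55, 0.68; count ≥ 0.86 → 0.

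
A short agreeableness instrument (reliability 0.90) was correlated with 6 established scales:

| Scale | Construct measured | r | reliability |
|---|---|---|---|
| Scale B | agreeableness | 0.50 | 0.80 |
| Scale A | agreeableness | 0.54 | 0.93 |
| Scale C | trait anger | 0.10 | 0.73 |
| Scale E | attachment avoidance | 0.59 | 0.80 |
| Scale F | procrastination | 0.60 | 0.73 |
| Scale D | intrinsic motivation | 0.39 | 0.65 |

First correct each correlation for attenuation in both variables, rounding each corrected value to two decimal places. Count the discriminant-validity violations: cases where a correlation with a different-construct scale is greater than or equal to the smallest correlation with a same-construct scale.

2

Disattenuated r (r / √(r_scale · r_new)):
  Scale B (conv): 0.50 / √(0.80·0.90) = 0.59
  Scale A (conv): 0.54 / √(0.93·0.90) = 0.59
  Scale C (disc): 0.10 / √(0.73·0.90) = 0.12
  Scale E (disc): 0.59 / √(0.80·0.90) = 0.70
  Scale F (disc): 0.60 / √(0.73·0.90) = 0.74
  Scale D (disc): 0.39 / √(0.65·0.90) = 0.51
Smallest convergent = 0.59. Discriminant values: 0.12, 0.70, 0.74, 0.51; count ≥ 0.59 → 2.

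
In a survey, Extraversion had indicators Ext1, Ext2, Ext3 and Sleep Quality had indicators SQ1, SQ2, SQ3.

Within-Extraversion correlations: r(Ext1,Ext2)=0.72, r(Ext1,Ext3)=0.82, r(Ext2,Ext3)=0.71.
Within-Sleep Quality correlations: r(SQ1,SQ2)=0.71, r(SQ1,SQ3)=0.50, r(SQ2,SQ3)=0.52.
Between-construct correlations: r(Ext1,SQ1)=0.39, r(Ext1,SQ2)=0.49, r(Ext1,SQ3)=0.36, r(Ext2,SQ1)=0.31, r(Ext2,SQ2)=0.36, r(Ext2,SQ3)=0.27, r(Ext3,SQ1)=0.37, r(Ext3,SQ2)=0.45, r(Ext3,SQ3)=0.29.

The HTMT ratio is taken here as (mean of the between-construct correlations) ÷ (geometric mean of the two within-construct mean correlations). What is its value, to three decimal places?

0.556

Between-construct mean = 3.29/9 = 0.3656.
Mean within-Ext = 2.25/3 = 0.7500; mean within-SQ = 1.73/3 = 0.5767.
Geometric mean = √(0.7500 × 0.5767) = 0.6577.
HTMT = 0.3656 / 0.6577 = 0.556.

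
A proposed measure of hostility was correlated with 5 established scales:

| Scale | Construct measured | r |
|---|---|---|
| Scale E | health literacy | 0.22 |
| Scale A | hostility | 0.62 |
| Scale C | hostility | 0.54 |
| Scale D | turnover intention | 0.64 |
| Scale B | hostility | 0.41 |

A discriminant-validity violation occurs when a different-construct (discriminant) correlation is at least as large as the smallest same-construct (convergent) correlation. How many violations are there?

1

Convergent (same construct = hostility): Scale A, Scale C, Scale B.
Smallest convergent = 0.41. Discriminant values: 0.22, 0.64; count ≥ 0.41 → 1.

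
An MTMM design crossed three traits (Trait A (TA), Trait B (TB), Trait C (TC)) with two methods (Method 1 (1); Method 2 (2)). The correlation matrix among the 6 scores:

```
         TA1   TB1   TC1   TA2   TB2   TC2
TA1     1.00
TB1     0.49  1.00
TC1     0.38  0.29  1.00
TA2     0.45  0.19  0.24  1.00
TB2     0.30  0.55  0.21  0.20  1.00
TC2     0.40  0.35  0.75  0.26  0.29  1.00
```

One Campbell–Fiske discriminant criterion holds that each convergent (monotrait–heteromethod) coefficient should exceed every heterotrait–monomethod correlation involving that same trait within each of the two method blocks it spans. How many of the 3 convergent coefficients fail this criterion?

1

Checking each validity diagonal entry against its comparison values:
TA (methods 1·2): 0.45 vs {0.49, 0.20, 0.38, 0.26} → fail.
TB (methods 1·2): 0.55 vs {0.49, 0.20, 0.29, 0.29} → pass.
TC (methods 1·2): 0.75 vs {0.38, 0.26, 0.29, 0.29} → pass.
1 of 3 fail.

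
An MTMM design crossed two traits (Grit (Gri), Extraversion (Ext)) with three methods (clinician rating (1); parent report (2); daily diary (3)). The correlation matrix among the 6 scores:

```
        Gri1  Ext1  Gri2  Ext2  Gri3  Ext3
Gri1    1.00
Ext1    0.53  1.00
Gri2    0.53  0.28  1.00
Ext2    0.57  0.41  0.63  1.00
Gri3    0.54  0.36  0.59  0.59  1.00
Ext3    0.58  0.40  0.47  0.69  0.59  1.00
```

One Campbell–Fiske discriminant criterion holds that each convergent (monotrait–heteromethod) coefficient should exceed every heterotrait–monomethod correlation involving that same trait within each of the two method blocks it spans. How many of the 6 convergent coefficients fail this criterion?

5

Checking each validity diagonal entry against its comparison values:
Gri (methods 1·2): 0.53 vs {0.53, 0.63} → fail.
Gri (methods 1·3): 0.54 vs {0.53, 0.59} → fail.
Gri (methods 2·3): 0.59 vs {0.63, 0.59} → fail.
Ext (methods 1·2): 0.41 vs {0.53, 0.63} → fail.
Ext (methods 1·3): 0.40 vs {0.53, 0.59} → fail.
Ext (methods 2·3): 0.69 vs {0.63, 0.59} → pass.
5 of 6 fail.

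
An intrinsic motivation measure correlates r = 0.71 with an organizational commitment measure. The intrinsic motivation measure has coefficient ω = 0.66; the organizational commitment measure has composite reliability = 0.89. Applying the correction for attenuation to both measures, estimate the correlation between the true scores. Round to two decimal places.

r_true = r_obs / √(r_xx · r_yy) = 0.71 / √(0.66 × 0.89) = 0.71 / √0.5874 = 0.71 / 0.7664 ≈ 0.93.

0.93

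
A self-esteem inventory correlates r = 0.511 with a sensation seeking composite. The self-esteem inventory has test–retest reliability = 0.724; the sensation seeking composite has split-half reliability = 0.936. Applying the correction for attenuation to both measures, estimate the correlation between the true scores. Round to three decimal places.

r_true = r_obs / √(r_xx · r_yy) = 0.511 / √(0.724 × 0.936) = 0.511 / √0.677664 = 0.511 / 0.8232 ≈ 0.621.

0.621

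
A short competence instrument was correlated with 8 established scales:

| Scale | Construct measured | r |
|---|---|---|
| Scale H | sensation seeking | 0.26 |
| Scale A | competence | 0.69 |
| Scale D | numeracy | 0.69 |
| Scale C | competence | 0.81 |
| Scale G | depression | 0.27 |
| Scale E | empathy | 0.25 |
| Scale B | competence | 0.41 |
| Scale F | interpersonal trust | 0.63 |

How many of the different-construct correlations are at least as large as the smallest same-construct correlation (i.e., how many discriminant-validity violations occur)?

Convergent (same construct = competence): Scale A, Scale C, Scale B.
Smallest convergent = 0.41. Discriminant values: 0.26, 0.69, 0.27, 0.25, 0.63; count ≥ 0.41 → 2.

2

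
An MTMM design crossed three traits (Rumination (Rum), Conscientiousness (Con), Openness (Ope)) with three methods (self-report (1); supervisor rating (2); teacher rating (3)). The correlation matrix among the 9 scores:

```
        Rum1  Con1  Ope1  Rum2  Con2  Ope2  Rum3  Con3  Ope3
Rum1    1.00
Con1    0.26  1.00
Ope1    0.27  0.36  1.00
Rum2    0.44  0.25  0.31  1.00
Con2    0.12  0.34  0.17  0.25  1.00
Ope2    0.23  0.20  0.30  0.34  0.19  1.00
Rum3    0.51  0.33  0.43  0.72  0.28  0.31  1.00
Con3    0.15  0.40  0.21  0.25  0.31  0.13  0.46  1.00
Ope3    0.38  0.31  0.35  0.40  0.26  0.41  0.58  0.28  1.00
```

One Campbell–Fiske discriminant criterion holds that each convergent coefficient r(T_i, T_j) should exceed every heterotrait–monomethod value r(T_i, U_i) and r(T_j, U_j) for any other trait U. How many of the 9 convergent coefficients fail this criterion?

Each convergent coefficient versus the relevant comparison correlations:
Rum (methods 1·2): 0.44 vs {0.26, 0.25, 0.27, 0.34} → pass.
Rum (methods 1·3): 0.51 vs {0.26, 0.46, 0.27, 0.58} → fail.
Rum (methods 2·3): 0.72 vs {0.25, 0.46, 0.34, 0.58} → pass.
Con (methods 1·2): 0.34 vs {0.26, 0.25, 0.36, 0.19} → fail.
Con (methods 1·3): 0.40 vs {0.26, 0.46, 0.36, 0.28} → fail.
Con (methods 2·3): 0.31 vs {0.25, 0.46, 0.19, 0.28} → fail.
Ope (methods 1·2): 0.30 vs {0.27, 0.34, 0.36, 0.19} → fail.
Ope (methods 1·3): 0.35 vs {0.27, 0.58, 0.36, 0.28} → fail.
Ope (methods 2·3): 0.41 vs {0.34, 0.58, 0.19, 0.28} → fail.
7 of 9 fail.

7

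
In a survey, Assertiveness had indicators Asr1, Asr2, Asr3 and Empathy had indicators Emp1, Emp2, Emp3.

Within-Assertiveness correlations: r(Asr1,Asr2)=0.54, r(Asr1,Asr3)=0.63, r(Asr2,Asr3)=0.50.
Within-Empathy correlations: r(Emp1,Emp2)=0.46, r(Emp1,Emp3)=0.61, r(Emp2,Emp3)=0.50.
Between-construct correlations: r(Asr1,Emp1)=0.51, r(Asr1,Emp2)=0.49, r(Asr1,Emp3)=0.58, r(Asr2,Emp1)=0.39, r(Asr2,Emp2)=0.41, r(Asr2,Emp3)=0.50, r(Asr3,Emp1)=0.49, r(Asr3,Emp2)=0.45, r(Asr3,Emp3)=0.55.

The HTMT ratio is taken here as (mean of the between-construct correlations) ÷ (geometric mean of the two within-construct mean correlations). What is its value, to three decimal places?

Mean between = 4.37/9 = 0.4856.
Mean within-Asr = 1.67/3 = 0.5567; mean within-Emp = 1.57/3 = 0.5233.
Geometric mean = √(0.5567 × 0.5233) = 0.5397.
HTMT = 0.4856 / 0.5397 = 0.900.

0.900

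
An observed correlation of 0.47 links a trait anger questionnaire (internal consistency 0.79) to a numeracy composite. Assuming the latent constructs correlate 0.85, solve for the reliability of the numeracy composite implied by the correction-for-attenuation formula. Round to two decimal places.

0.39

r_true = r_obs / √(r_xx · r_yy) ⇒ 0.85 = 0.47 / √(0.79 · r_yy).
√(0.79 · r_yy) = 0.47 / 0.85 = 0.5529; 0.79 · r_yy = 0.3057; r_yy = 0.3057 / 0.79 ≈ 0.39.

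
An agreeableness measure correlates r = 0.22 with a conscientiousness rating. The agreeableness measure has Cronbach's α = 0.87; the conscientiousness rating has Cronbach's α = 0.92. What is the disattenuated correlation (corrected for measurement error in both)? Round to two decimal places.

r_true = r_obs / √(r_xx · r_yy) = 0.22 / √(0.87 × 0.92) = 0.22 / √0.8004 = 0.22 / 0.8947 ≈ 0.25.

0.25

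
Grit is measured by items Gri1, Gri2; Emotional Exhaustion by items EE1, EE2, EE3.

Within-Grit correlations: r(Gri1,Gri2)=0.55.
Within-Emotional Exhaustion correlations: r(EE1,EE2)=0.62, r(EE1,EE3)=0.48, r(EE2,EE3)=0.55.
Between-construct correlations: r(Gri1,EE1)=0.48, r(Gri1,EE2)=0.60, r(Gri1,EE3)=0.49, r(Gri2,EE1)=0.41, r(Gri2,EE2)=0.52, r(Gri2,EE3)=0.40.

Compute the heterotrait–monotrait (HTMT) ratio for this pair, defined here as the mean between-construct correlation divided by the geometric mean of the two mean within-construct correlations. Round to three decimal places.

0.879

Mean between = 2.90/6 = 0.4833.
Mean within-Gri = 0.55/1 = 0.5500; mean within-EE = 1.65/3 = 0.5500.
Geometric mean = √(0.5500 × 0.5500) = 0.5500.
HTMT = 0.4833 / 0.5500 = 0.879.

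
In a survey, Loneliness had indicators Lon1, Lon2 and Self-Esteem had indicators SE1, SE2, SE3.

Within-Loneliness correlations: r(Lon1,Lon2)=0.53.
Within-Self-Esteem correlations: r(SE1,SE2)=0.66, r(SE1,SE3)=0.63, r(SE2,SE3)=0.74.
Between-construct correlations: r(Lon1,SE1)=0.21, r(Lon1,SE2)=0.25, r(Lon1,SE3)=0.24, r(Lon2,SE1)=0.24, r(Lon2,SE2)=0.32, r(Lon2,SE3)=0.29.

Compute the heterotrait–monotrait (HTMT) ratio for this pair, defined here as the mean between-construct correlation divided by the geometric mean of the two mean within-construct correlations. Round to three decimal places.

0.431

Mean heterotrait r = 1.55/6 = 0.2583.
Mean within-Lon = 0.53/1 = 0.5300; mean within-SE = 2.03/3 = 0.6767.
Geometric mean = √(0.5300 × 0.6767) = 0.5989.
HTMT = 0.2583 / 0.5989 = 0.431.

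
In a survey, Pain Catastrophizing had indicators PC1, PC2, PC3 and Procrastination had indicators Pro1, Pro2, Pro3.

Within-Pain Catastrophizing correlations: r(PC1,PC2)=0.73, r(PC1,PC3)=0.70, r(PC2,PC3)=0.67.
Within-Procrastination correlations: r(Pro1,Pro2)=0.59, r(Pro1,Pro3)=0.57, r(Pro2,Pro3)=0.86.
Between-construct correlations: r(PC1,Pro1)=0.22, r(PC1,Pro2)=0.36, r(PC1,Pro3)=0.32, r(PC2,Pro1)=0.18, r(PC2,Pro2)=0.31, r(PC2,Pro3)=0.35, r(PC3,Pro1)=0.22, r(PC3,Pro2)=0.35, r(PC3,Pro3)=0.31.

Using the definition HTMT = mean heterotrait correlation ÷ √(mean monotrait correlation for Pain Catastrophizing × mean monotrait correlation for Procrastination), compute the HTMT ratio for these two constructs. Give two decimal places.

Mean between = 2.62/9 = 0.2911.
Mean within-PC = 2.10/3 = 0.7000; mean within-Pro = 2.02/3 = 0.6733.
Geometric mean = √(0.7000 × 0.6733) = 0.6865.
HTMT = 0.2911 / 0.6865 = 0.42.

0.42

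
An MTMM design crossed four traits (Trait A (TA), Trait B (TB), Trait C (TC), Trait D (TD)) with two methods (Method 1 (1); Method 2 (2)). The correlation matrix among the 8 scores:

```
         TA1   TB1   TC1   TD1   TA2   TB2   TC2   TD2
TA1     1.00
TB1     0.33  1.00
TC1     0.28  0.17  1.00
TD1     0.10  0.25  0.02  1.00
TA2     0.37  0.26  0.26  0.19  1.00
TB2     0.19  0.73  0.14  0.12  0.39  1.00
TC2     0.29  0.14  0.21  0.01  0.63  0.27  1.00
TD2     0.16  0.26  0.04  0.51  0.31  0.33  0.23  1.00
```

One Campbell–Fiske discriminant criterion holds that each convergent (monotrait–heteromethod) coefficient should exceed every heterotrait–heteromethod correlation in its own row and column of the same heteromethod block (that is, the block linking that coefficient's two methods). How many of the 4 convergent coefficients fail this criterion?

Convergent coefficients and their comparison sets:
TA (methods 1·2): 0.37 vs {0.19, 0.26, 0.29, 0.26, 0.16, 0.19} → pass.
TB (methods 1·2): 0.73 vs {0.26, 0.19, 0.14, 0.14, 0.26, 0.12} → pass.
TC (methods 1·2): 0.21 vs {0.26, 0.29, 0.14, 0.14, 0.04, 0.01} → fail.
TD (methods 1·2): 0.51 vs {0.19, 0.16, 0.12, 0.26, 0.01, 0.04} → pass.
1 of 4 fail.

1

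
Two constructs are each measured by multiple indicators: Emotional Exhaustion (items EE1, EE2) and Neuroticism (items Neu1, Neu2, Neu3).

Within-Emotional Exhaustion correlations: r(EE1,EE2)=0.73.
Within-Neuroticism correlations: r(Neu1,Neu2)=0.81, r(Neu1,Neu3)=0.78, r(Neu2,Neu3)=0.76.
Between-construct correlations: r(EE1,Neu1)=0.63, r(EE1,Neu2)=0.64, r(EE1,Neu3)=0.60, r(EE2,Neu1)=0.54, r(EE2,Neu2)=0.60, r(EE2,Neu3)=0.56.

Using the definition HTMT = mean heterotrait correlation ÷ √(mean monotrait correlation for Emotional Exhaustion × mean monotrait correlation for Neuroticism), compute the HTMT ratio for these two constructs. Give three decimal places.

Mean heterotrait r = 3.57/6 = 0.5950.
Mean within-EE = 0.73/1 = 0.7300; mean within-Neu = 2.35/3 = 0.7833.
Geometric mean = √(0.7300 × 0.7833) = 0.7562.
HTMT = 0.5950 / 0.7562 = 0.787.

0.787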